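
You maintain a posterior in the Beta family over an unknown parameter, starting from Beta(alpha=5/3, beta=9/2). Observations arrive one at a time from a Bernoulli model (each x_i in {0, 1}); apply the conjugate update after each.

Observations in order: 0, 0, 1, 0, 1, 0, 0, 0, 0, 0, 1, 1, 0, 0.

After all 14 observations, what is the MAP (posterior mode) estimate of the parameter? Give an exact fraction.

28/109

obs 1: x=0 → posterior Beta(5/3, 11/2)
obs 2: x=0 → posterior Beta(5/3, 13/2)
obs 3: x=1 → posterior Beta(8/3, 13/2)
obs 4: x=0 → posterior Beta(8/3, 15/2)
obs 5: x=1 → posterior Beta(11/3, 15/2)
obs 6: x=0 → posterior Beta(11/3, 17/2)
obs 7: x=0 → posterior Beta(11/3, 19/2)
obs 8: x=0 → posterior Beta(11/3, 21/2)
obs 9: x=0 → posterior Beta(11/3, 23/2)
obs 10: x=0 → posterior Beta(11/3, 25/2)
obs 11: x=1 → posterior Beta(14/3, 25/2)
obs 12: x=1 → posterior Beta(17/3, 25/2)
obs 13: x=0 → posterior Beta(17/3, 27/2)
obs 14: x=0 → posterior Beta(17/3, 29/2)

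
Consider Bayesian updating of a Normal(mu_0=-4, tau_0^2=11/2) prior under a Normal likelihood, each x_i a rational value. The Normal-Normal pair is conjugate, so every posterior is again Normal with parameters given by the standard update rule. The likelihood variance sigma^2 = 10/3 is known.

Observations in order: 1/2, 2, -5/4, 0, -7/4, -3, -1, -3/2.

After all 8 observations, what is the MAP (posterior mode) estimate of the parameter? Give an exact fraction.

-139/142

obs 1: x=1/2 → posterior Normal(-127/106, 110/53)
obs 2: x=2 → posterior Normal(5/172, 55/43)
obs 3: x=-5/4 → posterior Normal(-155/476, 110/119)
obs 4: x=0 → posterior Normal(-155/608, 55/76)
obs 5: x=-7/4 → posterior Normal(-193/370, 22/37)
obs 6: x=-3 → posterior Normal(-391/436, 55/109)
obs 7: x=-1 → posterior Normal(-457/502, 110/251)
obs 8: x=-3/2 → posterior Normal(-139/142, 55/142)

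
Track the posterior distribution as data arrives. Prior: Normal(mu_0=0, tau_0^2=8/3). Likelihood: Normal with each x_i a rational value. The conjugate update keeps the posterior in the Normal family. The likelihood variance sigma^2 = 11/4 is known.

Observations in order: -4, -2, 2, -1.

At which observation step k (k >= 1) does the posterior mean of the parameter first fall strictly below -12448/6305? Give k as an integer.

obs 1: x=-4 → posterior Normal(-128/65, 88/65)
obs 2: x=-2 → posterior Normal(-192/97, 88/97)
obs 3: x=2 → posterior Normal(-128/129, 88/129)
obs 4: x=-1 → posterior Normal(-160/161, 88/161)

k = 2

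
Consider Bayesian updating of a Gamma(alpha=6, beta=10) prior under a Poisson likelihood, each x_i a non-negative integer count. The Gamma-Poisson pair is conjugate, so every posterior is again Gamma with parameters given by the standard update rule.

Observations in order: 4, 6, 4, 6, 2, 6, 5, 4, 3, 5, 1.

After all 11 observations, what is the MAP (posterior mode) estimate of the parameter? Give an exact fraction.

17/7

obs 1: x=4 → posterior Gamma(10, 11)
obs 2: x=6 → posterior Gamma(16, 12)
obs 3: x=4 → posterior Gamma(20, 13)
obs 4: x=6 → posterior Gamma(26, 14)
obs 5: x=2 → posterior Gamma(28, 15)
obs 6: x=6 → posterior Gamma(34, 16)
obs 7: x=5 → posterior Gamma(39, 17)
obs 8: x=4 → posterior Gamma(43, 18)
obs 9: x=3 → posterior Gamma(46, 19)
obs 10: x=5 → posterior Gamma(51, 20)
obs 11: x=1 → posterior Gamma(52, 21)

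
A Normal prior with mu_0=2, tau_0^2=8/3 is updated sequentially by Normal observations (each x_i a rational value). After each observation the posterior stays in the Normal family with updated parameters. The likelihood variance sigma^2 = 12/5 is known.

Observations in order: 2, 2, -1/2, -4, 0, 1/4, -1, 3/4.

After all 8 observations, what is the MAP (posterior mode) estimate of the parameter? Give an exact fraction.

obs 1: x=2 → posterior Normal(2, 24/19)
obs 2: x=2 → posterior Normal(2, 24/29)
obs 3: x=-1/2 → posterior Normal(53/39, 8/13)
obs 4: x=-4 → posterior Normal(13/49, 24/49)
obs 5: x=0 → posterior Normal(13/59, 24/59)
obs 6: x=1/4 → posterior Normal(31/138, 8/23)
obs 7: x=-1 → posterior Normal(11/158, 24/79)
obs 8: x=3/4 → posterior Normal(13/89, 24/89)

13/89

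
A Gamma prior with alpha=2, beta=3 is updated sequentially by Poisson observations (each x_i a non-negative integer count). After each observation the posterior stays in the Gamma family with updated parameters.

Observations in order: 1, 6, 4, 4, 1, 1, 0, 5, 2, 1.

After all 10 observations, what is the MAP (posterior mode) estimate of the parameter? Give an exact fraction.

2

obs 1: x=1 → posterior Gamma(3, 4)
obs 2: x=6 → posterior Gamma(9, 5)
obs 3: x=4 → posterior Gamma(13, 6)
obs 4: x=4 → posterior Gamma(17, 7)
obs 5: x=1 → posterior Gamma(18, 8)
obs 6: x=1 → posterior Gamma(19, 9)
obs 7: x=0 → posterior Gamma(19, 10)
obs 8: x=5 → posterior Gamma(24, 11)
obs 9: x=2 → posterior Gamma(26, 12)
obs 10: x=1 → posterior Gamma(27, 13)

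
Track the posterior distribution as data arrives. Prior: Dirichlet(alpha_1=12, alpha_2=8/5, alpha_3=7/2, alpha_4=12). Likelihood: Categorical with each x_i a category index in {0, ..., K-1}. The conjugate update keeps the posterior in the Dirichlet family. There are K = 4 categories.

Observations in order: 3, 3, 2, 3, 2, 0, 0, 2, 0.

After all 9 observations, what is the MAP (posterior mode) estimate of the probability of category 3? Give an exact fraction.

obs 1: x=3 → posterior Dirichlet(12, 8/5, 7/2, 13)
obs 2: x=3 → posterior Dirichlet(12, 8/5, 7/2, 14)
obs 3: x=2 → posterior Dirichlet(12, 8/5, 9/2, 14)
obs 4: x=3 → posterior Dirichlet(12, 8/5, 9/2, 15)
obs 5: x=2 → posterior Dirichlet(12, 8/5, 11/2, 15)
obs 6: x=0 → posterior Dirichlet(13, 8/5, 11/2, 15)
obs 7: x=0 → posterior Dirichlet(14, 8/5, 11/2, 15)
obs 8: x=2 → posterior Dirichlet(14, 8/5, 13/2, 15)
obs 9: x=0 → posterior Dirichlet(15, 8/5, 13/2, 15)

140/341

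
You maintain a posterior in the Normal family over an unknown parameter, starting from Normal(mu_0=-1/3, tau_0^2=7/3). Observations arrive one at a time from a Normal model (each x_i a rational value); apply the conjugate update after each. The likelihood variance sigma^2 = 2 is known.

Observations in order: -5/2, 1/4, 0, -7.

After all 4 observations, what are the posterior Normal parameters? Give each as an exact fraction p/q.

obs 1: x=-5/2 → posterior Normal(-3/2, 14/13)
obs 2: x=1/4 → posterior Normal(-71/80, 7/10)
obs 3: x=0 → posterior Normal(-71/108, 14/27)
obs 4: x=-7 → posterior Normal(-267/136, 7/17)

mu_0=-267/136, tau_0^2=7/17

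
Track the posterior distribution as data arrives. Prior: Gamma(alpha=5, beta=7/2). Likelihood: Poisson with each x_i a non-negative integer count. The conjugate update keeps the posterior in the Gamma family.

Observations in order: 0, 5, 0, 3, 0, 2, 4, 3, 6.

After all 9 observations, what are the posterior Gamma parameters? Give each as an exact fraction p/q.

alpha=28, beta=25/2

obs 1: x=0 → posterior Gamma(5, 9/2)
obs 2: x=5 → posterior Gamma(10, 11/2)
obs 3: x=0 → posterior Gamma(10, 13/2)
obs 4: x=3 → posterior Gamma(13, 15/2)
obs 5: x=0 → posterior Gamma(13, 17/2)
obs 6: x=2 → posterior Gamma(15, 19/2)
obs 7: x=4 → posterior Gamma(19, 21/2)
obs 8: x=3 → posterior Gamma(22, 23/2)
obs 9: x=6 → posterior Gamma(28, 25/2)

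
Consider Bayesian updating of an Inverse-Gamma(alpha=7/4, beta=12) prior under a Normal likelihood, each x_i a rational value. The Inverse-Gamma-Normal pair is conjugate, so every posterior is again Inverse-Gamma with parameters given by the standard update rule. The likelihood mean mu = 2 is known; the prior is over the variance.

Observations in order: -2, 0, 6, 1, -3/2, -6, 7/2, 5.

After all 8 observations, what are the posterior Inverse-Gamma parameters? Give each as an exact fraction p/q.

obs 1: x=-2 → posterior Inverse-Gamma(9/4, 20)
obs 2: x=0 → posterior Inverse-Gamma(11/4, 22)
obs 3: x=6 → posterior Inverse-Gamma(13/4, 30)
obs 4: x=1 → posterior Inverse-Gamma(15/4, 61/2)
obs 5: x=-3/2 → posterior Inverse-Gamma(17/4, 293/8)
obs 6: x=-6 → posterior Inverse-Gamma(19/4, 549/8)
obs 7: x=7/2 → posterior Inverse-Gamma(21/4, 279/4)
obs 8: x=5 → posterior Inverse-Gamma(23/4, 297/4)

alpha=23/4, beta=297/4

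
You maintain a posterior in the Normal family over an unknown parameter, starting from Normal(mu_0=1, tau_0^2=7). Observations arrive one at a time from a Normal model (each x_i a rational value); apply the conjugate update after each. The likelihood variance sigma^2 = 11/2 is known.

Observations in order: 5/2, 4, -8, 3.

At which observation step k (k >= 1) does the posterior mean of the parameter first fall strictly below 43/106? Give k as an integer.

k = 3

obs 1: x=5/2 → posterior Normal(46/25, 77/25)
obs 2: x=4 → posterior Normal(34/13, 77/39)
obs 3: x=-8 → posterior Normal(-10/53, 77/53)
obs 4: x=3 → posterior Normal(32/67, 77/67)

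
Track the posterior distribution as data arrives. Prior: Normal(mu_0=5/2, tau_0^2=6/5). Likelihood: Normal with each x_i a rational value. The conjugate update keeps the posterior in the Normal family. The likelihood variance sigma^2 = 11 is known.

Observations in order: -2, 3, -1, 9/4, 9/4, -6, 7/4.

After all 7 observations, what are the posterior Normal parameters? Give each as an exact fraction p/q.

mu_0=139/97, tau_0^2=66/97

obs 1: x=-2 → posterior Normal(251/122, 66/61)
obs 2: x=3 → posterior Normal(287/134, 66/67)
obs 3: x=-1 → posterior Normal(275/146, 66/73)
obs 4: x=9/4 → posterior Normal(151/79, 66/79)
obs 5: x=9/4 → posterior Normal(329/170, 66/85)
obs 6: x=-6 → posterior Normal(257/182, 66/91)
obs 7: x=7/4 → posterior Normal(139/97, 66/97)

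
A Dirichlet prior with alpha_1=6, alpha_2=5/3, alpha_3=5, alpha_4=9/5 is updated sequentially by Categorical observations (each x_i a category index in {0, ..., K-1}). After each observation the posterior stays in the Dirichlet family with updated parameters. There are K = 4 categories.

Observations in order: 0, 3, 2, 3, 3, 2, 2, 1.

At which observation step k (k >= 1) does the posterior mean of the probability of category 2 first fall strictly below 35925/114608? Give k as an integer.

k = 2

obs 1: x=0 → posterior Dirichlet(7, 5/3, 5, 9/5)
obs 2: x=3 → posterior Dirichlet(7, 5/3, 5, 14/5)
obs 3: x=2 → posterior Dirichlet(7, 5/3, 6, 14/5)
obs 4: x=3 → posterior Dirichlet(7, 5/3, 6, 19/5)
obs 5: x=3 → posterior Dirichlet(7, 5/3, 6, 24/5)
obs 6: x=2 → posterior Dirichlet(7, 5/3, 7, 24/5)
obs 7: x=2 → posterior Dirichlet(7, 5/3, 8, 24/5)
obs 8: x=1 → posterior Dirichlet(7, 8/3, 8, 24/5)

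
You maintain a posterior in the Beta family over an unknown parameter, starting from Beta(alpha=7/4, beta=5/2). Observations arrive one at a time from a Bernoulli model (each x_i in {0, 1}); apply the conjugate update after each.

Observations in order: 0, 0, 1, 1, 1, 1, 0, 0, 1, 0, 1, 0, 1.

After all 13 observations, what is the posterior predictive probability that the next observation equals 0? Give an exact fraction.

34/69

obs 1: x=0 → posterior Beta(7/4, 7/2)
obs 2: x=0 → posterior Beta(7/4, 9/2)
obs 3: x=1 → posterior Beta(11/4, 9/2)
obs 4: x=1 → posterior Beta(15/4, 9/2)
obs 5: x=1 → posterior Beta(19/4, 9/2)
obs 6: x=1 → posterior Beta(23/4, 9/2)
obs 7: x=0 → posterior Beta(23/4, 11/2)
obs 8: x=0 → posterior Beta(23/4, 13/2)
obs 9: x=1 → posterior Beta(27/4, 13/2)
obs 10: x=0 → posterior Beta(27/4, 15/2)
obs 11: x=1 → posterior Beta(31/4, 15/2)
obs 12: x=0 → posterior Beta(31/4, 17/2)
obs 13: x=1 → posterior Beta(35/4, 17/2)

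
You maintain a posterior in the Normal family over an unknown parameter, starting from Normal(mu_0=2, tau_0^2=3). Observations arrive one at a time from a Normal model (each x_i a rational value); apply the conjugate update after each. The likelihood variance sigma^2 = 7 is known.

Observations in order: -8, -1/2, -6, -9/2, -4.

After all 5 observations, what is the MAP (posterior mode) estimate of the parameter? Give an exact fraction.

-5/2

obs 1: x=-8 → posterior Normal(-1, 21/10)
obs 2: x=-1/2 → posterior Normal(-23/26, 21/13)
obs 3: x=-6 → posterior Normal(-59/32, 21/16)
obs 4: x=-9/2 → posterior Normal(-43/19, 21/19)
obs 5: x=-4 → posterior Normal(-5/2, 21/22)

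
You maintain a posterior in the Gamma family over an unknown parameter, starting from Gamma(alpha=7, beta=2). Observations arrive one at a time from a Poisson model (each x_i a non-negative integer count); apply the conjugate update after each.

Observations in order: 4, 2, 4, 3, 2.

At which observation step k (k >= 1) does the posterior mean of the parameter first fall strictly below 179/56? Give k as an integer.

obs 1: x=4 → posterior Gamma(11, 3)
obs 2: x=2 → posterior Gamma(13, 4)
obs 3: x=4 → posterior Gamma(17, 5)
obs 4: x=3 → posterior Gamma(20, 6)
obs 5: x=2 → posterior Gamma(22, 7)

k = 5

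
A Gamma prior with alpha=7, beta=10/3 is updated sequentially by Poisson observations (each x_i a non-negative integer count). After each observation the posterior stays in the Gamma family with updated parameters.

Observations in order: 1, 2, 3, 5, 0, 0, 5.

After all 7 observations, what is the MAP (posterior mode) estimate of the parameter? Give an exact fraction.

obs 1: x=1 → posterior Gamma(8, 13/3)
obs 2: x=2 → posterior Gamma(10, 16/3)
obs 3: x=3 → posterior Gamma(13, 19/3)
obs 4: x=5 → posterior Gamma(18, 22/3)
obs 5: x=0 → posterior Gamma(18, 25/3)
obs 6: x=0 → posterior Gamma(18, 28/3)
obs 7: x=5 → posterior Gamma(23, 31/3)

66/31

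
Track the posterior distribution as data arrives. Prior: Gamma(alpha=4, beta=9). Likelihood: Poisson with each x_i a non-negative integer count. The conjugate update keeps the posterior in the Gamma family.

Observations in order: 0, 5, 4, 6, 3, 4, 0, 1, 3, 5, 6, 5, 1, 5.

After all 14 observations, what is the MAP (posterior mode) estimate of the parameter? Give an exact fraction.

obs 1: x=0 → posterior Gamma(4, 10)
obs 2: x=5 → posterior Gamma(9, 11)
obs 3: x=4 → posterior Gamma(13, 12)
obs 4: x=6 → posterior Gamma(19, 13)
obs 5: x=3 → posterior Gamma(22, 14)
obs 6: x=4 → posterior Gamma(26, 15)
obs 7: x=0 → posterior Gamma(26, 16)
obs 8: x=1 → posterior Gamma(27, 17)
obs 9: x=3 → posterior Gamma(30, 18)
obs 10: x=5 → posterior Gamma(35, 19)
obs 11: x=6 → posterior Gamma(41, 20)
obs 12: x=5 → posterior Gamma(46, 21)
obs 13: x=1 → posterior Gamma(47, 22)
obs 14: x=5 → posterior Gamma(52, 23)

51/23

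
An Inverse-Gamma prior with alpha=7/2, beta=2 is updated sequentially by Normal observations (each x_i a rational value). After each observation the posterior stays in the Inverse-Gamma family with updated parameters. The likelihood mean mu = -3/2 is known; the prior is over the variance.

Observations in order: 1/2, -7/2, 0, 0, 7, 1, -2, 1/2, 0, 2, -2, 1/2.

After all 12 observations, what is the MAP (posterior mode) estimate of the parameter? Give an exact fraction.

obs 1: x=1/2 → posterior Inverse-Gamma(4, 4)
obs 2: x=-7/2 → posterior Inverse-Gamma(9/2, 6)
obs 3: x=0 → posterior Inverse-Gamma(5, 57/8)
obs 4: x=0 → posterior Inverse-Gamma(11/2, 33/4)
obs 5: x=7 → posterior Inverse-Gamma(6, 355/8)
obs 6: x=1 → posterior Inverse-Gamma(13/2, 95/2)
obs 7: x=-2 → posterior Inverse-Gamma(7, 381/8)
obs 8: x=1/2 → posterior Inverse-Gamma(15/2, 397/8)
obs 9: x=0 → posterior Inverse-Gamma(8, 203/4)
obs 10: x=2 → posterior Inverse-Gamma(17/2, 455/8)
obs 11: x=-2 → posterior Inverse-Gamma(9, 57)
obs 12: x=1/2 → posterior Inverse-Gamma(19/2, 59)

118/21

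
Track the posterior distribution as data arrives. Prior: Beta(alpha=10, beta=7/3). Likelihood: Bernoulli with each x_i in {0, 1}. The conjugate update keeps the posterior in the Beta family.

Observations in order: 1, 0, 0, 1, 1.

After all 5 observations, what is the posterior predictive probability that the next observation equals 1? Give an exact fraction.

3/4

obs 1: x=1 → posterior Beta(11, 7/3)
obs 2: x=0 → posterior Beta(11, 10/3)
obs 3: x=0 → posterior Beta(11, 13/3)
obs 4: x=1 → posterior Beta(12, 13/3)
obs 5: x=1 → posterior Beta(13, 13/3)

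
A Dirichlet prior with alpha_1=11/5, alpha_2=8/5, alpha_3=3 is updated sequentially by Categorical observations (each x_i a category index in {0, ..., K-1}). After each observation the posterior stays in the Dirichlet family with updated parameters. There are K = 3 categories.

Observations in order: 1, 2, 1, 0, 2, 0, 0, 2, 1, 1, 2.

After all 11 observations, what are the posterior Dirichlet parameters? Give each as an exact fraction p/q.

obs 1: x=1 → posterior Dirichlet(11/5, 13/5, 3)
obs 2: x=2 → posterior Dirichlet(11/5, 13/5, 4)
obs 3: x=1 → posterior Dirichlet(11/5, 18/5, 4)
obs 4: x=0 → posterior Dirichlet(16/5, 18/5, 4)
obs 5: x=2 → posterior Dirichlet(16/5, 18/5, 5)
obs 6: x=0 → posterior Dirichlet(21/5, 18/5, 5)
obs 7: x=0 → posterior Dirichlet(26/5, 18/5, 5)
obs 8: x=2 → posterior Dirichlet(26/5, 18/5, 6)
obs 9: x=1 → posterior Dirichlet(26/5, 23/5, 6)
obs 10: x=1 → posterior Dirichlet(26/5, 28/5, 6)
obs 11: x=2 → posterior Dirichlet(26/5, 28/5, 7)

alpha_1=26/5, alpha_2=28/5, alpha_3=7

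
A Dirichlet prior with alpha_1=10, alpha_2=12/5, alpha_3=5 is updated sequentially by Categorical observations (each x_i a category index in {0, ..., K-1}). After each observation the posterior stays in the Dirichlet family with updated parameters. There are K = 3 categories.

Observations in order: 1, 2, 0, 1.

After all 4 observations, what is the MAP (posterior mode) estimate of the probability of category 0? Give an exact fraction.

obs 1: x=1 → posterior Dirichlet(10, 17/5, 5)
obs 2: x=2 → posterior Dirichlet(10, 17/5, 6)
obs 3: x=0 → posterior Dirichlet(11, 17/5, 6)
obs 4: x=1 → posterior Dirichlet(11, 22/5, 6)

25/46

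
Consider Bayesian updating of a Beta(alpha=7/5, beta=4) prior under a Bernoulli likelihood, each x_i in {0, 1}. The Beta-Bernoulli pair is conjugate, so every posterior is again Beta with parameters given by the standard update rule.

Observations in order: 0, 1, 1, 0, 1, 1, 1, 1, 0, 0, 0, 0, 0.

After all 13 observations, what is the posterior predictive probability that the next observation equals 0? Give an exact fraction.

obs 1: x=0 → posterior Beta(7/5, 5)
obs 2: x=1 → posterior Beta(12/5, 5)
obs 3: x=1 → posterior Beta(17/5, 5)
obs 4: x=0 → posterior Beta(17/5, 6)
obs 5: x=1 → posterior Beta(22/5, 6)
obs 6: x=1 → posterior Beta(27/5, 6)
obs 7: x=1 → posterior Beta(32/5, 6)
obs 8: x=1 → posterior Beta(37/5, 6)
obs 9: x=0 → posterior Beta(37/5, 7)
obs 10: x=0 → posterior Beta(37/5, 8)
obs 11: x=0 → posterior Beta(37/5, 9)
obs 12: x=0 → posterior Beta(37/5, 10)
obs 13: x=0 → posterior Beta(37/5, 11)

55/92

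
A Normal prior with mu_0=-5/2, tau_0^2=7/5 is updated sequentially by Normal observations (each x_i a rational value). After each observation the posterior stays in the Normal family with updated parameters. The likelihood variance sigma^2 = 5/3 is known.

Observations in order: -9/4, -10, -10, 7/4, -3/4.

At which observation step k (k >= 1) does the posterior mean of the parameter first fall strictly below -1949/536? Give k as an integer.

k = 2

obs 1: x=-9/4 → posterior Normal(-439/184, 35/46)
obs 2: x=-10 → posterior Normal(-1279/268, 35/67)
obs 3: x=-10 → posterior Normal(-2119/352, 35/88)
obs 4: x=7/4 → posterior Normal(-493/109, 35/109)
obs 5: x=-3/4 → posterior Normal(-407/104, 7/26)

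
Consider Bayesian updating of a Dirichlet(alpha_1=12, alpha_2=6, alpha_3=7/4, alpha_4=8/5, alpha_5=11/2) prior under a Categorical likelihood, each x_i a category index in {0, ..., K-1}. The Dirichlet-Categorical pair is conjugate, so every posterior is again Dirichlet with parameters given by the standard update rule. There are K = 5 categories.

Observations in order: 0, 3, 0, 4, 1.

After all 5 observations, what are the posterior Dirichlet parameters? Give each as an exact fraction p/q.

obs 1: x=0 → posterior Dirichlet(13, 6, 7/4, 8/5, 11/2)
obs 2: x=3 → posterior Dirichlet(13, 6, 7/4, 13/5, 11/2)
obs 3: x=0 → posterior Dirichlet(14, 6, 7/4, 13/5, 11/2)
obs 4: x=4 → posterior Dirichlet(14, 6, 7/4, 13/5, 13/2)
obs 5: x=1 → posterior Dirichlet(14, 7, 7/4, 13/5, 13/2)

alpha_1=14, alpha_2=7, alpha_3=7/4, alpha_4=13/5, alpha_5=13/2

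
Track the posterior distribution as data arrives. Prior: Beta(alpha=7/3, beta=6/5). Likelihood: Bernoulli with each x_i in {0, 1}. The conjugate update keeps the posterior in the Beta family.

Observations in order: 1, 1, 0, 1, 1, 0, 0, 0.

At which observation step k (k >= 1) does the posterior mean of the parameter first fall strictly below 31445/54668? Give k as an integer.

k = 8

obs 1: x=1 → posterior Beta(10/3, 6/5)
obs 2: x=1 → posterior Beta(13/3, 6/5)
obs 3: x=0 → posterior Beta(13/3, 11/5)
obs 4: x=1 → posterior Beta(16/3, 11/5)
obs 5: x=1 → posterior Beta(19/3, 11/5)
obs 6: x=0 → posterior Beta(19/3, 16/5)
obs 7: x=0 → posterior Beta(19/3, 21/5)
obs 8: x=0 → posterior Beta(19/3, 26/5)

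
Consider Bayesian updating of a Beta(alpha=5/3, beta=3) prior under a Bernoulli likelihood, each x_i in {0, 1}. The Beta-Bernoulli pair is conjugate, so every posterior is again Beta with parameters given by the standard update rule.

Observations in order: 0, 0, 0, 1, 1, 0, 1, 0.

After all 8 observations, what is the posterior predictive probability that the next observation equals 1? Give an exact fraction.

obs 1: x=0 → posterior Beta(5/3, 4)
obs 2: x=0 → posterior Beta(5/3, 5)
obs 3: x=0 → posterior Beta(5/3, 6)
obs 4: x=1 → posterior Beta(8/3, 6)
obs 5: x=1 → posterior Beta(11/3, 6)
obs 6: x=0 → posterior Beta(11/3, 7)
obs 7: x=1 → posterior Beta(14/3, 7)
obs 8: x=0 → posterior Beta(14/3, 8)

7/19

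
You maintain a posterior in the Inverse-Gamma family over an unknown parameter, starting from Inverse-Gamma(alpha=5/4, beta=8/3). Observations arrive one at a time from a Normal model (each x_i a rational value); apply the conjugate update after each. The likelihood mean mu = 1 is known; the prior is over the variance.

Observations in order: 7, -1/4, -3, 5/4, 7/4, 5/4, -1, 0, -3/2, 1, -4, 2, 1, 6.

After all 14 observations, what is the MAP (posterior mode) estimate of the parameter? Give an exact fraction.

obs 1: x=7 → posterior Inverse-Gamma(7/4, 62/3)
obs 2: x=-1/4 → posterior Inverse-Gamma(9/4, 2059/96)
obs 3: x=-3 → posterior Inverse-Gamma(11/4, 2827/96)
obs 4: x=5/4 → posterior Inverse-Gamma(13/4, 1415/48)
obs 5: x=7/4 → posterior Inverse-Gamma(15/4, 2857/96)
obs 6: x=5/4 → posterior Inverse-Gamma(17/4, 715/24)
obs 7: x=-1 → posterior Inverse-Gamma(19/4, 763/24)
obs 8: x=0 → posterior Inverse-Gamma(21/4, 775/24)
obs 9: x=-3/2 → posterior Inverse-Gamma(23/4, 425/12)
obs 10: x=1 → posterior Inverse-Gamma(25/4, 425/12)
obs 11: x=-4 → posterior Inverse-Gamma(27/4, 575/12)
obs 12: x=2 → posterior Inverse-Gamma(29/4, 581/12)
obs 13: x=1 → posterior Inverse-Gamma(31/4, 581/12)
obs 14: x=6 → posterior Inverse-Gamma(33/4, 731/12)

731/111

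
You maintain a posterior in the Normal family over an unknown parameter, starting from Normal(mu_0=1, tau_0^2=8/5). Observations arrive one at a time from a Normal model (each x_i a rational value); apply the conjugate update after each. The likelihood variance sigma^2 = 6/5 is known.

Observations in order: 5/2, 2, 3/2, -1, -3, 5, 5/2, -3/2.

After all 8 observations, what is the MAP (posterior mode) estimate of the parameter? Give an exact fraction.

1

obs 1: x=5/2 → posterior Normal(13/7, 24/35)
obs 2: x=2 → posterior Normal(21/11, 24/55)
obs 3: x=3/2 → posterior Normal(9/5, 8/25)
obs 4: x=-1 → posterior Normal(23/19, 24/95)
obs 5: x=-3 → posterior Normal(11/23, 24/115)
obs 6: x=5 → posterior Normal(31/27, 8/45)
obs 7: x=5/2 → posterior Normal(41/31, 24/155)
obs 8: x=-3/2 → posterior Normal(1, 24/175)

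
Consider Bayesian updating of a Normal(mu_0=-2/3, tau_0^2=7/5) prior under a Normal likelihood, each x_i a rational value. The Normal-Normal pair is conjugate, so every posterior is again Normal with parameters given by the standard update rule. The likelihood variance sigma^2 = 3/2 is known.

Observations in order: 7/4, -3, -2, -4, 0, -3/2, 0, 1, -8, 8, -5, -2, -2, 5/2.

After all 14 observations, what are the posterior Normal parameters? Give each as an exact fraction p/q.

mu_0=-419/422, tau_0^2=21/211

obs 1: x=7/4 → posterior Normal(1/2, 21/29)
obs 2: x=-3 → posterior Normal(-55/86, 21/43)
obs 3: x=-2 → posterior Normal(-37/38, 7/19)
obs 4: x=-4 → posterior Normal(-223/142, 21/71)
obs 5: x=0 → posterior Normal(-223/170, 21/85)
obs 6: x=-3/2 → posterior Normal(-265/198, 7/33)
obs 7: x=0 → posterior Normal(-265/226, 21/113)
obs 8: x=1 → posterior Normal(-237/254, 21/127)
obs 9: x=-8 → posterior Normal(-461/282, 7/47)
obs 10: x=8 → posterior Normal(-237/310, 21/155)
obs 11: x=-5 → posterior Normal(-29/26, 21/169)
obs 12: x=-2 → posterior Normal(-433/366, 7/61)
obs 13: x=-2 → posterior Normal(-489/394, 21/197)
obs 14: x=5/2 → posterior Normal(-419/422, 21/211)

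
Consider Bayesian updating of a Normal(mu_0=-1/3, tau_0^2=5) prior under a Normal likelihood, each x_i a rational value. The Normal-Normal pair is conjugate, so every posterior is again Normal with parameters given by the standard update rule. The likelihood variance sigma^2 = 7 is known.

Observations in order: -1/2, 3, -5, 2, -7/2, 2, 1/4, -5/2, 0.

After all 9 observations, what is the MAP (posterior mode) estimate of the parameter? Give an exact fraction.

-283/624

obs 1: x=-1/2 → posterior Normal(-29/72, 35/12)
obs 2: x=3 → posterior Normal(61/102, 35/17)
obs 3: x=-5 → posterior Normal(-89/132, 35/22)
obs 4: x=2 → posterior Normal(-29/162, 35/27)
obs 5: x=-7/2 → posterior Normal(-67/96, 35/32)
obs 6: x=2 → posterior Normal(-1/3, 35/37)
obs 7: x=1/4 → posterior Normal(-19/72, 5/6)
obs 8: x=-5/2 → posterior Normal(-283/564, 35/47)
obs 9: x=0 → posterior Normal(-283/624, 35/52)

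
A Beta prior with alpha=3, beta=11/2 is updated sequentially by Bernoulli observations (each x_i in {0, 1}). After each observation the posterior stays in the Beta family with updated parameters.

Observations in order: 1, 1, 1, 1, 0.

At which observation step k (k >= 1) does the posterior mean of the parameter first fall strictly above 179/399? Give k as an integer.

obs 1: x=1 → posterior Beta(4, 11/2)
obs 2: x=1 → posterior Beta(5, 11/2)
obs 3: x=1 → posterior Beta(6, 11/2)
obs 4: x=1 → posterior Beta(7, 11/2)
obs 5: x=0 → posterior Beta(7, 13/2)

k = 2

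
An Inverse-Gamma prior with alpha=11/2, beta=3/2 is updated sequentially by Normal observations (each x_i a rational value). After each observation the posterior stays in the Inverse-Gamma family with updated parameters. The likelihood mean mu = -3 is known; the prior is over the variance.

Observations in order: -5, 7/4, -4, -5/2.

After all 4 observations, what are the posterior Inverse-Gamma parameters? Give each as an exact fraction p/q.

obs 1: x=-5 → posterior Inverse-Gamma(6, 7/2)
obs 2: x=7/4 → posterior Inverse-Gamma(13/2, 473/32)
obs 3: x=-4 → posterior Inverse-Gamma(7, 489/32)
obs 4: x=-5/2 → posterior Inverse-Gamma(15/2, 493/32)

alpha=15/2, beta=493/32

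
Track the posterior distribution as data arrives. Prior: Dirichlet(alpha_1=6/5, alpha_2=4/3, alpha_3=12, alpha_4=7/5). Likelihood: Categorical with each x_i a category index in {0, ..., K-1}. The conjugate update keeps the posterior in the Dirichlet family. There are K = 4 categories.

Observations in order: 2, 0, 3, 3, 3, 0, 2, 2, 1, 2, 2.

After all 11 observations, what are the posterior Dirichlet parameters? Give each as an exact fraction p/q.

obs 1: x=2 → posterior Dirichlet(6/5, 4/3, 13, 7/5)
obs 2: x=0 → posterior Dirichlet(11/5, 4/3, 13, 7/5)
obs 3: x=3 → posterior Dirichlet(11/5, 4/3, 13, 12/5)
obs 4: x=3 → posterior Dirichlet(11/5, 4/3, 13, 17/5)
obs 5: x=3 → posterior Dirichlet(11/5, 4/3, 13, 22/5)
obs 6: x=0 → posterior Dirichlet(16/5, 4/3, 13, 22/5)
obs 7: x=2 → posterior Dirichlet(16/5, 4/3, 14, 22/5)
obs 8: x=2 → posterior Dirichlet(16/5, 4/3, 15, 22/5)
obs 9: x=1 → posterior Dirichlet(16/5, 7/3, 15, 22/5)
obs 10: x=2 → posterior Dirichlet(16/5, 7/3, 16, 22/5)
obs 11: x=2 → posterior Dirichlet(16/5, 7/3, 17, 22/5)

alpha_1=16/5, alpha_2=7/3, alpha_3=17, alpha_4=22/5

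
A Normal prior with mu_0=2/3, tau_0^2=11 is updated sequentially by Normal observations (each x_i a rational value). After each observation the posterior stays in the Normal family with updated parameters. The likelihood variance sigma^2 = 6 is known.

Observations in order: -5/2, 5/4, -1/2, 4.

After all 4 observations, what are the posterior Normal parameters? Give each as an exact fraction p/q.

mu_0=23/40, tau_0^2=33/25

obs 1: x=-5/2 → posterior Normal(-47/34, 66/17)
obs 2: x=5/4 → posterior Normal(-39/112, 33/14)
obs 3: x=-1/2 → posterior Normal(-61/156, 22/13)
obs 4: x=4 → posterior Normal(23/40, 33/25)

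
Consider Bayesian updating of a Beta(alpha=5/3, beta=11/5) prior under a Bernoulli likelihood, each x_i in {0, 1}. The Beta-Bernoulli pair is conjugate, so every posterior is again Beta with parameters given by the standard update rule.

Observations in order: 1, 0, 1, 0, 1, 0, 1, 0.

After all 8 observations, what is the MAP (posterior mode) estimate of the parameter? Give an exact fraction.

35/74

obs 1: x=1 → posterior Beta(8/3, 11/5)
obs 2: x=0 → posterior Beta(8/3, 16/5)
obs 3: x=1 → posterior Beta(11/3, 16/5)
obs 4: x=0 → posterior Beta(11/3, 21/5)
obs 5: x=1 → posterior Beta(14/3, 21/5)
obs 6: x=0 → posterior Beta(14/3, 26/5)
obs 7: x=1 → posterior Beta(17/3, 26/5)
obs 8: x=0 → posterior Beta(17/3, 31/5)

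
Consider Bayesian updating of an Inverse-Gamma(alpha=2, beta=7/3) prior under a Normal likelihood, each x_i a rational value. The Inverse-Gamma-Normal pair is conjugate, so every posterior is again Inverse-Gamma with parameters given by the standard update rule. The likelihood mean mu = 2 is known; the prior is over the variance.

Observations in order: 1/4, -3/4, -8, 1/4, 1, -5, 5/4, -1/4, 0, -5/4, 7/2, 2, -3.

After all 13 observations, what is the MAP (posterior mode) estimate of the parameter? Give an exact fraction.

obs 1: x=1/4 → posterior Inverse-Gamma(5/2, 371/96)
obs 2: x=-3/4 → posterior Inverse-Gamma(3, 367/48)
obs 3: x=-8 → posterior Inverse-Gamma(7/2, 2767/48)
obs 4: x=1/4 → posterior Inverse-Gamma(4, 5681/96)
obs 5: x=1 → posterior Inverse-Gamma(9/2, 5729/96)
obs 6: x=-5 → posterior Inverse-Gamma(5, 8081/96)
obs 7: x=5/4 → posterior Inverse-Gamma(11/2, 2027/24)
obs 8: x=-1/4 → posterior Inverse-Gamma(6, 8351/96)
obs 9: x=0 → posterior Inverse-Gamma(13/2, 8543/96)
obs 10: x=-5/4 → posterior Inverse-Gamma(7, 4525/48)
obs 11: x=7/2 → posterior Inverse-Gamma(15/2, 4579/48)
obs 12: x=2 → posterior Inverse-Gamma(8, 4579/48)
obs 13: x=-3 → posterior Inverse-Gamma(17/2, 5179/48)

5179/456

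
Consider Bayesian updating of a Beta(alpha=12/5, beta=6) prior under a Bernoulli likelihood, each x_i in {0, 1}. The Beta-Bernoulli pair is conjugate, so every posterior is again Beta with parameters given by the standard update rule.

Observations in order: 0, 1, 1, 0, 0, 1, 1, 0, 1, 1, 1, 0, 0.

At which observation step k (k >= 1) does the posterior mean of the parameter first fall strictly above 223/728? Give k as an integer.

k = 2

obs 1: x=0 → posterior Beta(12/5, 7)
obs 2: x=1 → posterior Beta(17/5, 7)
obs 3: x=1 → posterior Beta(22/5, 7)
obs 4: x=0 → posterior Beta(22/5, 8)
obs 5: x=0 → posterior Beta(22/5, 9)
obs 6: x=1 → posterior Beta(27/5, 9)
obs 7: x=1 → posterior Beta(32/5, 9)
obs 8: x=0 → posterior Beta(32/5, 10)
obs 9: x=1 → posterior Beta(37/5, 10)
obs 10: x=1 → posterior Beta(42/5, 10)
obs 11: x=1 → posterior Beta(47/5, 10)
obs 12: x=0 → posterior Beta(47/5, 11)
obs 13: x=0 → posterior Beta(47/5, 12)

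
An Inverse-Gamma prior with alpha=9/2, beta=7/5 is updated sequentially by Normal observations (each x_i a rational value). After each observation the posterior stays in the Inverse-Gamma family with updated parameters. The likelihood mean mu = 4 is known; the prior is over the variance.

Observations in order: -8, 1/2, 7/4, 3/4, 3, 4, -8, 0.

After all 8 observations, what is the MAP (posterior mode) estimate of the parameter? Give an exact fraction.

obs 1: x=-8 → posterior Inverse-Gamma(5, 367/5)
obs 2: x=1/2 → posterior Inverse-Gamma(11/2, 3181/40)
obs 3: x=7/4 → posterior Inverse-Gamma(6, 13129/160)
obs 4: x=3/4 → posterior Inverse-Gamma(13/2, 6987/80)
obs 5: x=3 → posterior Inverse-Gamma(7, 7027/80)
obs 6: x=4 → posterior Inverse-Gamma(15/2, 7027/80)
obs 7: x=-8 → posterior Inverse-Gamma(8, 12787/80)
obs 8: x=0 → posterior Inverse-Gamma(17/2, 13427/80)

13427/760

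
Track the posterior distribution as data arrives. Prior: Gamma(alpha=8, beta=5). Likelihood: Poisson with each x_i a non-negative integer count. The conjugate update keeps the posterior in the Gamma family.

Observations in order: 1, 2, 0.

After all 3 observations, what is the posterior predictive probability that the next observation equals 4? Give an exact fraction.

obs 1: x=1 → posterior Gamma(9, 6)
obs 2: x=2 → posterior Gamma(11, 7)
obs 3: x=0 → posterior Gamma(11, 8)

8598524526592/205891132094649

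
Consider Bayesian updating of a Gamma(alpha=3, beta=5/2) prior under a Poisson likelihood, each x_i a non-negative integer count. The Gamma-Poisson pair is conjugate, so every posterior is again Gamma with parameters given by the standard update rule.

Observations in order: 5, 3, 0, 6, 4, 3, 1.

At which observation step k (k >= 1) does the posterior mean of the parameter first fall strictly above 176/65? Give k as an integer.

k = 5

obs 1: x=5 → posterior Gamma(8, 7/2)
obs 2: x=3 → posterior Gamma(11, 9/2)
obs 3: x=0 → posterior Gamma(11, 11/2)
obs 4: x=6 → posterior Gamma(17, 13/2)
obs 5: x=4 → posterior Gamma(21, 15/2)
obs 6: x=3 → posterior Gamma(24, 17/2)
obs 7: x=1 → posterior Gamma(25, 19/2)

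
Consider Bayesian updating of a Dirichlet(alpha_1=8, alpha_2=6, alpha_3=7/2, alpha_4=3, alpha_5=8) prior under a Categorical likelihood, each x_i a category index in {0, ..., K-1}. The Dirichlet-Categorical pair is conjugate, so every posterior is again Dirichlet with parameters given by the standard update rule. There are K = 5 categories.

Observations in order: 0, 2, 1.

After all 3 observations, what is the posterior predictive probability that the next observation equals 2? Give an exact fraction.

obs 1: x=0 → posterior Dirichlet(9, 6, 7/2, 3, 8)
obs 2: x=2 → posterior Dirichlet(9, 6, 9/2, 3, 8)
obs 3: x=1 → posterior Dirichlet(9, 7, 9/2, 3, 8)

1/7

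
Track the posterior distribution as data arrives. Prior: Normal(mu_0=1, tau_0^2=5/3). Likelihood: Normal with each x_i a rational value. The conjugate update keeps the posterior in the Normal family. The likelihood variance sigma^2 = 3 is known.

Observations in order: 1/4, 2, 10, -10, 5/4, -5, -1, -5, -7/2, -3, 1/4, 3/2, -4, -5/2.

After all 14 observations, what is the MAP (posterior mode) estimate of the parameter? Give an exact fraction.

-339/316

obs 1: x=1/4 → posterior Normal(41/56, 15/14)
obs 2: x=2 → posterior Normal(81/76, 15/19)
obs 3: x=10 → posterior Normal(281/96, 5/8)
obs 4: x=-10 → posterior Normal(81/116, 15/29)
obs 5: x=5/4 → posterior Normal(53/68, 15/34)
obs 6: x=-5 → posterior Normal(1/26, 5/13)
obs 7: x=-1 → posterior Normal(-7/88, 15/44)
obs 8: x=-5 → posterior Normal(-57/98, 15/49)
obs 9: x=-7/2 → posterior Normal(-23/27, 5/18)
obs 10: x=-3 → posterior Normal(-61/59, 15/59)
obs 11: x=1/4 → posterior Normal(-239/256, 15/64)
obs 12: x=3/2 → posterior Normal(-209/276, 5/23)
obs 13: x=-4 → posterior Normal(-289/296, 15/74)
obs 14: x=-5/2 → posterior Normal(-339/316, 15/79)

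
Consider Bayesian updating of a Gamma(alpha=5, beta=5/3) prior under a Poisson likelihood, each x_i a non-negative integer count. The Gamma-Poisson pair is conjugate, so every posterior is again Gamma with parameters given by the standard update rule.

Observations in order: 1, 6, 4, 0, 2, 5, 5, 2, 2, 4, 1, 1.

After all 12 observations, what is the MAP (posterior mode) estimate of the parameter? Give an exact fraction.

111/41

obs 1: x=1 → posterior Gamma(6, 8/3)
obs 2: x=6 → posterior Gamma(12, 11/3)
obs 3: x=4 → posterior Gamma(16, 14/3)
obs 4: x=0 → posterior Gamma(16, 17/3)
obs 5: x=2 → posterior Gamma(18, 20/3)
obs 6: x=5 → posterior Gamma(23, 23/3)
obs 7: x=5 → posterior Gamma(28, 26/3)
obs 8: x=2 → posterior Gamma(30, 29/3)
obs 9: x=2 → posterior Gamma(32, 32/3)
obs 10: x=4 → posterior Gamma(36, 35/3)
obs 11: x=1 → posterior Gamma(37, 38/3)
obs 12: x=1 → posterior Gamma(38, 41/3)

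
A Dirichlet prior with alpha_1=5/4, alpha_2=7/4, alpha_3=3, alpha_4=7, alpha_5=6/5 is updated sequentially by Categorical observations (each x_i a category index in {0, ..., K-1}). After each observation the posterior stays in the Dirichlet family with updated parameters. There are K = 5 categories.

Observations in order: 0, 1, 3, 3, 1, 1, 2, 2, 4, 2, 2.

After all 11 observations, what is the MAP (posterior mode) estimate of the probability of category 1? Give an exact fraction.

75/404

obs 1: x=0 → posterior Dirichlet(9/4, 7/4, 3, 7, 6/5)
obs 2: x=1 → posterior Dirichlet(9/4, 11/4, 3, 7, 6/5)
obs 3: x=3 → posterior Dirichlet(9/4, 11/4, 3, 8, 6/5)
obs 4: x=3 → posterior Dirichlet(9/4, 11/4, 3, 9, 6/5)
obs 5: x=1 → posterior Dirichlet(9/4, 15/4, 3, 9, 6/5)
obs 6: x=1 → posterior Dirichlet(9/4, 19/4, 3, 9, 6/5)
obs 7: x=2 → posterior Dirichlet(9/4, 19/4, 4, 9, 6/5)
obs 8: x=2 → posterior Dirichlet(9/4, 19/4, 5, 9, 6/5)
obs 9: x=4 → posterior Dirichlet(9/4, 19/4, 5, 9, 11/5)
obs 10: x=2 → posterior Dirichlet(9/4, 19/4, 6, 9, 11/5)
obs 11: x=2 → posterior Dirichlet(9/4, 19/4, 7, 9, 11/5)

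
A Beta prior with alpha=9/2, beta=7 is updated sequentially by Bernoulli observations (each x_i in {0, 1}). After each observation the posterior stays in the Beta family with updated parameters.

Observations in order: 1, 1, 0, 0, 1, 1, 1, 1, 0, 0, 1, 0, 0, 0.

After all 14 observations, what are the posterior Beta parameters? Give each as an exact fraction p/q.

alpha=23/2, beta=14

obs 1: x=1 → posterior Beta(11/2, 7)
obs 2: x=1 → posterior Beta(13/2, 7)
obs 3: x=0 → posterior Beta(13/2, 8)
obs 4: x=0 → posterior Beta(13/2, 9)
obs 5: x=1 → posterior Beta(15/2, 9)
obs 6: x=1 → posterior Beta(17/2, 9)
obs 7: x=1 → posterior Beta(19/2, 9)
obs 8: x=1 → posterior Beta(21/2, 9)
obs 9: x=0 → posterior Beta(21/2, 10)
obs 10: x=0 → posterior Beta(21/2, 11)
obs 11: x=1 → posterior Beta(23/2, 11)
obs 12: x=0 → posterior Beta(23/2, 12)
obs 13: x=0 → posterior Beta(23/2, 13)
obs 14: x=0 → posterior Beta(23/2, 14)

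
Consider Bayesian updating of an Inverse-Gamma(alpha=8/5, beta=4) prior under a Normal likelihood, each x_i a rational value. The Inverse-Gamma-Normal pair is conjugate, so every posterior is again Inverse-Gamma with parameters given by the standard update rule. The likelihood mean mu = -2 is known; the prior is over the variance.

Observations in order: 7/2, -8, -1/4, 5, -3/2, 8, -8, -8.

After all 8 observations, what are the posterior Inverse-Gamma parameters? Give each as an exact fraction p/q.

obs 1: x=7/2 → posterior Inverse-Gamma(21/10, 153/8)
obs 2: x=-8 → posterior Inverse-Gamma(13/5, 297/8)
obs 3: x=-1/4 → posterior Inverse-Gamma(31/10, 1237/32)
obs 4: x=5 → posterior Inverse-Gamma(18/5, 2021/32)
obs 5: x=-3/2 → posterior Inverse-Gamma(41/10, 2025/32)
obs 6: x=8 → posterior Inverse-Gamma(23/5, 3625/32)
obs 7: x=-8 → posterior Inverse-Gamma(51/10, 4201/32)
obs 8: x=-8 → posterior Inverse-Gamma(28/5, 4777/32)

alpha=28/5, beta=4777/32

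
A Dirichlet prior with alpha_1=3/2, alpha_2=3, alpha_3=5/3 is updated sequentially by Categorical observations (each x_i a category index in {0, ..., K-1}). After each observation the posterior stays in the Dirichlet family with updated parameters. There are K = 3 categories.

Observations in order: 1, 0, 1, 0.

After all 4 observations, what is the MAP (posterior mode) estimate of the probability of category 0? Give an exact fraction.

15/43

obs 1: x=1 → posterior Dirichlet(3/2, 4, 5/3)
obs 2: x=0 → posterior Dirichlet(5/2, 4, 5/3)
obs 3: x=1 → posterior Dirichlet(5/2, 5, 5/3)
obs 4: x=0 → posterior Dirichlet(7/2, 5, 5/3)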